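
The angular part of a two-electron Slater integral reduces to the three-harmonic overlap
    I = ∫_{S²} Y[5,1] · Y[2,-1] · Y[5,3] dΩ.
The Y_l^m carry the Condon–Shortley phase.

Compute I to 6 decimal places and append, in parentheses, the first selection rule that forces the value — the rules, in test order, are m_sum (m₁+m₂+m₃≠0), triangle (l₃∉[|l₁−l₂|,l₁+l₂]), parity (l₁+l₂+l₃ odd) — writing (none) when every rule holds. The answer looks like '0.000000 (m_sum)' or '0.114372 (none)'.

Σmᵢ = 3 ≠ 0, so the φ-integral vanishes; I = 0

0.000000 (m_sum)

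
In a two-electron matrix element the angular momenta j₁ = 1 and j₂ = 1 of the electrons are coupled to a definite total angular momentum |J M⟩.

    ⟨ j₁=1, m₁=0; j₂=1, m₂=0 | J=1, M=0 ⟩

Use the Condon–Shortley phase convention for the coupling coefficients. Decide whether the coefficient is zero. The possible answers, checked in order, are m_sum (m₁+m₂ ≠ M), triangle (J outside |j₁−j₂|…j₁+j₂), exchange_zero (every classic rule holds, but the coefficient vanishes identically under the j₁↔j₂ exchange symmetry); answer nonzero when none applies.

exchange_zero

m-sum: m₁+m₂ = 0+0 = 0, M = 0  ✓
triangle: |j₁−j₂| = 0 ≤ J = 1 ≤ j₁+j₂ = 2  ✓
exchange: j₁=j₂ and m₁=m₂, and (−1)^(j₁+j₂−J) = (−1)^1 = −1 forces ⟨j₁m₁;j₂m₂|JM⟩ = −⟨j₂m₂;j₁m₁|JM⟩ = −⟨j₁m₁;j₂m₂|JM⟩ ⇒ the coefficient vanishes identically
Racah sum check: Σ_k collapses to 0 ⇒ CG = 0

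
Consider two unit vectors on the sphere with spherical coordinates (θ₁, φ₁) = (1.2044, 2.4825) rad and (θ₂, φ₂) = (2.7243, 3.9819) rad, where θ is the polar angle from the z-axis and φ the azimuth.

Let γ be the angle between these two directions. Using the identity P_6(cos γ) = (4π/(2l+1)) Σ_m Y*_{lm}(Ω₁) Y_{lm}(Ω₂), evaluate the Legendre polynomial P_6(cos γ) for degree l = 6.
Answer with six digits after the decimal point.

0.130230

Addition theorem: P_6(cos γ) = (4π/13) Σ_m Y*_{lm}(Ω₁) Y_{lm}(Ω₂), m = −6…6:
  m=-6: Y*=(-0.219904, 0.232374)  Y=(0.000693, 0.002026)  product (-0.000623, -0.000285)
  m=-5: Y*=(0.420245, -0.065179)  Y=(-0.008179, 0.014593)  product (-0.002486, 0.006666)
  m=-4: Y*=(-0.097683, -0.054029)  Y=(-0.076974, 0.017184)  product (0.008447, 0.002480)
  m=-3: Y*=(-0.119253, -0.277039)  Y=(-0.199724, -0.142787)  product (-0.015740, 0.072359)
  m=-2: Y*=(-0.054395, 0.210732)  Y=(-0.052804, -0.478899)  product (0.103792, 0.014922)
  m=-1: Y*=(-0.184450, 0.142885)  Y=(0.303208, -0.338477)  product (-0.007563, 0.105756)
  m=+0: Y*=(0.240024, -0.000000)  Y=(-0.153860, 0.000000)  product (-0.036930, 0.000000)
  m=+1: Y*=(0.184450, 0.142885)  Y=(-0.303208, -0.338477)  product (-0.007563, -0.105756)
  m=+2: Y*=(-0.054395, -0.210732)  Y=(-0.052804, 0.478899)  product (0.103792, -0.014922)
  m=+3: Y*=(0.119253, -0.277039)  Y=(0.199724, -0.142787)  product (-0.015740, -0.072359)
  m=+4: Y*=(-0.097683, 0.054029)  Y=(-0.076974, -0.017184)  product (0.008447, -0.002480)
  m=+5: Y*=(-0.420245, -0.065179)  Y=(0.008179, 0.014593)  product (-0.002486, -0.006666)
  m=+6: Y*=(-0.219904, -0.232374)  Y=(0.000693, -0.002026)  product (-0.000623, 0.000285)
Accumulated sum (0.134724, -0.000000); after 4π/(2l+1) scaling, (0.130230, -0.000000) ⇒ P_6 = 0.130230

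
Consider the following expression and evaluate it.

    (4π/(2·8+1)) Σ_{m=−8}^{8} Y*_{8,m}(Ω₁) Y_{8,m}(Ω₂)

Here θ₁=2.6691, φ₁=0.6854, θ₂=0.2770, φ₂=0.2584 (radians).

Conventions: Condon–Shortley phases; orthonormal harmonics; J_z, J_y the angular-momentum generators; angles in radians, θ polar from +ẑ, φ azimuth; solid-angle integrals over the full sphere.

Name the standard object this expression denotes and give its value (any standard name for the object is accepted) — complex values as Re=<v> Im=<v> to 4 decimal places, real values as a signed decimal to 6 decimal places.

This sum is the spherical-harmonic addition theorem: it equals the Legendre polynomial P_l(cos γ) of the angle γ between the two directions.
Summing Y*_{l m}(θ₁,φ₁)·Y_{l m}(θ₂,φ₂) over m ∈ [−8, 8]; prefactor 4π/(2·8+1) = 0.739198:
  m=-8: (+0.000661-0.000680i) × (-0.000008-0.000014i) = -0.000000-0.000000i  (running Σ = -0.000000-0.000000i)
  m=-7: (-0.000633+0.007397i) × (-0.000053-0.000220i) = +0.000002-0.000000i  (running Σ = +0.000002-0.000000i)
  m=-6: (-0.020572-0.030070i) × (+0.000041-0.002027i) = -0.000062+0.000040i  (running Σ = -0.000060+0.000040i)
  m=-5: (+0.120633+0.035396i) × (+0.003581-0.012511i) = +0.000875-0.001383i  (running Σ = +0.000815-0.001342i)
  m=-4: (-0.284020+0.120079i) × (+0.031550-0.052970i) = -0.002600+0.018833i  (running Σ = -0.001786+0.017491i)
  m=-3: (+0.236114-0.447611i) × (+0.151324-0.148268i) = -0.030637-0.102742i  (running Σ = -0.032422-0.085252i)
  m=-2: (+0.086869+0.428545i) × (+0.427354-0.242874i) = +0.141206+0.162042i  (running Σ = +0.108784+0.076791i)
  m=-1: (+0.063776+0.052146i) × (+0.600258-0.158654i) = +0.046555+0.021182i  (running Σ = +0.155339+0.097973i)
  m=0: (-0.469136-0.000000i) × (+0.030051+0.000000i) = -0.014098-0.000000i  (running Σ = +0.141241+0.097973i)
  m=1: (-0.063776+0.052146i) × (-0.600258-0.158654i) = +0.046555-0.021182i  (running Σ = +0.187797+0.076791i)
  m=2: (+0.086869-0.428545i) × (+0.427354+0.242874i) = +0.141206-0.162042i  (running Σ = +0.329003-0.085252i)
  m=3: (-0.236114-0.447611i) × (-0.151324-0.148268i) = -0.030637+0.102742i  (running Σ = +0.298366+0.017491i)
  m=4: (-0.284020-0.120079i) × (+0.031550+0.052970i) = -0.002600-0.018833i  (running Σ = +0.295766-0.001342i)
  m=5: (-0.120633+0.035396i) × (-0.003581-0.012511i) = +0.000875+0.001383i  (running Σ = +0.296641+0.000040i)
  m=6: (-0.020572+0.030070i) × (+0.000041+0.002027i) = -0.000062-0.000040i  (running Σ = +0.296579-0.000000i)
  m=7: (+0.000633+0.007397i) × (+0.000053-0.000220i) = +0.000002+0.000000i  (running Σ = +0.296581-0.000000i)
  m=8: (+0.000661+0.000680i) × (-0.000008+0.000014i) = -0.000000+0.000000i  (running Σ = +0.296581-0.000000i)
Σ over m = +0.296581-0.000000i; ×(4π/17) → +0.219232-0.000000i. Real part: 0.219232

Legendre polynomial (addition theorem), +0.219232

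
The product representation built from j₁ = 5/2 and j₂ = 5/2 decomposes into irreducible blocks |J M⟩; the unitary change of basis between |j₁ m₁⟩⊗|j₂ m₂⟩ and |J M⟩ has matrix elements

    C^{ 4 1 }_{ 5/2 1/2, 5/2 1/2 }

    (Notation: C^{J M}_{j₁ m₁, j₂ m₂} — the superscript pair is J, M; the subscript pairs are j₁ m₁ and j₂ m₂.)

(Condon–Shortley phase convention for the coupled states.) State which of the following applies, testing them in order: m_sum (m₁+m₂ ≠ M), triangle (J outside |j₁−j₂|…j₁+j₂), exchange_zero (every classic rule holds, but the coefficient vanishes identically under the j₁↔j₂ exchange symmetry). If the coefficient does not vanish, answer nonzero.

exchange_zero

m-sum: m₁+m₂ = 1/2+1/2 = 1, M = 1  ✓
triangle: |j₁−j₂| = 0 ≤ J = 4 ≤ j₁+j₂ = 5  ✓
exchange: j₁=j₂ and m₁=m₂, and (−1)^(j₁+j₂−J) = (−1)^1 = −1 forces ⟨j₁m₁;j₂m₂|JM⟩ = −⟨j₂m₂;j₁m₁|JM⟩ = −⟨j₁m₁;j₂m₂|JM⟩ ⇒ the coefficient vanishes identically
Racah sum check: Σ_k collapses to 0 ⇒ CG = 0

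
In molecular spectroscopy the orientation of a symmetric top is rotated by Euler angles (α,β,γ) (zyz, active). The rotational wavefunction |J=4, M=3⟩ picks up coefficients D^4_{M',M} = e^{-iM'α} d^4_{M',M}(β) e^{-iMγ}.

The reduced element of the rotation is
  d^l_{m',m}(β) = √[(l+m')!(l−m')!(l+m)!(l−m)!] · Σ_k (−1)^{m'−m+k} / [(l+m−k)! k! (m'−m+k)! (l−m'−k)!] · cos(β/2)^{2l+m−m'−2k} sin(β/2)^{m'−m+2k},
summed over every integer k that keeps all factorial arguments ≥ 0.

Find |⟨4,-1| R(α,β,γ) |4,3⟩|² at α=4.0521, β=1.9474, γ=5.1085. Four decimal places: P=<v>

P=0.0340

First d^4_{-1,3}(β=1.9474), then the phase factors e^{-i(-1)α} and e^{-i(3)γ}:
With c≡cos(β/2)=0.562244 and s≡sin(β/2)=0.826972, N=[6·120·5040·1]^{1/2}=1904.940944
k∈{4,5} keeps every argument non-negative
  k=4: (−1)^0·1904.9409/(144)·0.5622^4·0.8270^4 = +0.618272
  k=5: (−1)^1·1904.9409/(240)·0.5622^2·0.8270^6 = -0.802533
d^4_{-1,3}(1.9474) = +0.618272 -0.802533 = -0.184261
|D^4_{-1,3}|² = |d^4_{-1,3}(β)|² = (-0.184261)² = 0.033952 (the z-rotation phases have unit modulus)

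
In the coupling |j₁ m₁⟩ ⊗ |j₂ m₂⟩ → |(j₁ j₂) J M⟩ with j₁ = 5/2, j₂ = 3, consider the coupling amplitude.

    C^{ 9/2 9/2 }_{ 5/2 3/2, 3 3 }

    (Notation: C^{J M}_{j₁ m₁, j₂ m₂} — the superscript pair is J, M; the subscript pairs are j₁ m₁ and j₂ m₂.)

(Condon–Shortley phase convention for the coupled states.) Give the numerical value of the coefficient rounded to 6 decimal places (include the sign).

−√(6/11) = -0.738549

√[10·1!4!5!/11! · 4!1!6!0!9!0!] = √(49766400/11)
  +(−1)^1/∏(1,0,0,5,4,0)! = -1/2880  (running -1/2880)
⟨..|..⟩ = √(49766400/11)·(-1/2880) = -0.738549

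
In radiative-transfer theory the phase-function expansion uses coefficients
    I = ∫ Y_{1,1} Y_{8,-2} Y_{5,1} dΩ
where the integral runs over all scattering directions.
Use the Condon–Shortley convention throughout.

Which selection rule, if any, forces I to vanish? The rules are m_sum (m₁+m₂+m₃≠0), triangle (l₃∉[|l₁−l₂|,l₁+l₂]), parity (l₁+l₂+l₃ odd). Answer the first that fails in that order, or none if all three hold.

triangle

m₁+m₂+m₃ = 1 − 2 + 1 = 0  ✓
triangle: need |l₁−l₂| ≤ l₃ ≤ l₁+l₂ = [7,9]; l₃=5 is outside  ✗
parity: l₁+l₂+l₃ = 14 is even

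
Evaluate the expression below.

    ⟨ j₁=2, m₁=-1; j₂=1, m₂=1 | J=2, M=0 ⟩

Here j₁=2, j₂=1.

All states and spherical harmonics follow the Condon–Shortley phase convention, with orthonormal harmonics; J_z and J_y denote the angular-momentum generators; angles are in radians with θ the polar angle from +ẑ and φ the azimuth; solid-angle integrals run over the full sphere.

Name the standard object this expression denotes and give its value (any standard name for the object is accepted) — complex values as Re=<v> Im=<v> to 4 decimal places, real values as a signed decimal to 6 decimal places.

This is a Clebsch–Gordan (vector-coupling) coefficient.
√[5·1!3!1!/6! · 1!3!2!0!2!2!] = √(2)
  +(−1)^1/∏(1,0,2,1,1,0)! = -1/2  (running -1/2)
⟨..|..⟩ = √(2)·(-1/2) = -0.707107

Clebsch–Gordan coefficient, −√(1/2) ≈ -0.707107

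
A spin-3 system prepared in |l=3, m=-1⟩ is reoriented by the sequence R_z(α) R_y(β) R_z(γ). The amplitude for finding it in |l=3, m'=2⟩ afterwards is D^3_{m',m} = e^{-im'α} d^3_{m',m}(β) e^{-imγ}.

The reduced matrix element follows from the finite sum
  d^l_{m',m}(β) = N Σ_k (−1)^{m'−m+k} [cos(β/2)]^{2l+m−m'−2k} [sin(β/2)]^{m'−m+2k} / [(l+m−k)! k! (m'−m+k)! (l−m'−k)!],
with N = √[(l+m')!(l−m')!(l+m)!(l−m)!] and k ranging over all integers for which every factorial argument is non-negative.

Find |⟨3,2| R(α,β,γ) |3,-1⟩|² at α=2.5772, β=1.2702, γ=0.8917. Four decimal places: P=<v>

P=0.2518

First d^3_{2,-1}(β=1.2702), then the phase factors e^{-i(2)α} and e^{-i(-1)γ}:
Half-angle: c=0.805012, s=0.593258. N=√(120·1·2·24)=75.894664
k: max(0,(-1)−(2))=0 … min(3+(-1),3−(2))=1
  k=0: (−1)^3·75.8947/(12)·0.8050^3·0.5933^3 = -0.688920
  k=1: (−1)^4·75.8947/(24)·0.8050^1·0.5933^5 = +0.187077
d^3_{2,-1}(1.2702) = -0.688920 +0.187077 = -0.501842
|D^3_{2,-1}|² = |d^3_{2,-1}(β)|² = (-0.501842)² = 0.251846 (the z-rotation phases have unit modulus)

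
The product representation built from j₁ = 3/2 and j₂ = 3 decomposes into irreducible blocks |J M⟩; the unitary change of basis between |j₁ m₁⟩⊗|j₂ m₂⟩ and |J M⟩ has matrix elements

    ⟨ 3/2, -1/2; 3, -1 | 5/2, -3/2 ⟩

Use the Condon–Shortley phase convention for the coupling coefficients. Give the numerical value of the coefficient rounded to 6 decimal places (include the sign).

-0.591608

j₁+j₂−J=2  J+j₁−j₂=1  J−j₁+j₂=4  j₁+j₂+J+1=8
(j₁±m₁, j₂±m₂, J±M) = (1,2,2,4,1,4)
P² = 576/35
sum k=1..2:
  [1] −1/6 = -1/6
  [2] +1/48 = 1/48
S = -7/48
C² = P²·S² = 7/20 ; C = -0.591608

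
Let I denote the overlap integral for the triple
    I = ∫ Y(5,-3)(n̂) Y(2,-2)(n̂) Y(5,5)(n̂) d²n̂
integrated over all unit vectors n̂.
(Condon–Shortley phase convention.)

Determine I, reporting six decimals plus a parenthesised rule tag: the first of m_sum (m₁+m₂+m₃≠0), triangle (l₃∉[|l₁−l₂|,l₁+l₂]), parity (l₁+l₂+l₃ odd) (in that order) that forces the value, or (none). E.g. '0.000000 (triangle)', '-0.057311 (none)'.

Checks pass: Σm=0; 12 even; l₃=5∈[3,7].
(2·5+1)(2·2+1)(2·5+1) = 605
Δ: 2! 8! 2! / 13! → 1/38610
sum: t=0:+1/2880 t=1:−1/576 t=2:+1/2880 = -1/960
3j²(5 2 5; 0 0 0) = Δ·Π!·Σ² = 10/429  (sign +1)
sum: t=0:+1/161280 = 1/161280
3j²(5 2 5; -3 -2 5) = Δ·Π!·Σ² = 1/143  (sign +1)
combine: 4πI² = 605·10/429·1/143 = 50/507
take √, sign +1: I = 0.08858824
No selection rule forces the value: the integral is nonzero (none).

0.088588 (none)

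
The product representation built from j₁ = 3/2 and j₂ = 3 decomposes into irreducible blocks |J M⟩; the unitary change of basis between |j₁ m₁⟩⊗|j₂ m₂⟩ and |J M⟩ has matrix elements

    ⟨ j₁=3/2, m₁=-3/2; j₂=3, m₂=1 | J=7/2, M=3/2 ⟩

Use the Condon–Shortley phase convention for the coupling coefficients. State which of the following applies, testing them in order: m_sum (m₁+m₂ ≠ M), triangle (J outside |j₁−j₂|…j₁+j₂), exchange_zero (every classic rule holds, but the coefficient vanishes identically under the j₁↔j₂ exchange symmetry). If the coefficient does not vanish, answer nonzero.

m-sum: m₁+m₂ = -3/2+1 = -1/2, M = 3/2  ✗ ⇒ coefficient is 0

m_sum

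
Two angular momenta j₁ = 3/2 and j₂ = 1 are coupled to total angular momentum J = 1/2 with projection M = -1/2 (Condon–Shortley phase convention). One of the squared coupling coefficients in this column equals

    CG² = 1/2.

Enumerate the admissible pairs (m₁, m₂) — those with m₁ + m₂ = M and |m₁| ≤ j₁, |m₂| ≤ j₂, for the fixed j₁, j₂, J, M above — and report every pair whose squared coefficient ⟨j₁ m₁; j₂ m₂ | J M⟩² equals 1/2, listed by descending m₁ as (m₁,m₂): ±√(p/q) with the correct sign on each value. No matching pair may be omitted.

Admissible pairs with m₁+m₂ = M = -1/2: (-3/2,1), (-1/2,0), (1/2,-1)
  (m₁,m₂)=(1/2,-1): CG² = 1/6, CG = +√(1/6)
  (m₁,m₂)=(-1/2,0): CG² = 1/3, CG = −√(1/3)
  (m₁,m₂)=(-3/2,1): CG² = 1/2, CG = +√(1/2)   ← matches the target
Pairs with CG² = 1/2: (-3/2,1): +√(1/2)

(-3/2,1): +√(1/2)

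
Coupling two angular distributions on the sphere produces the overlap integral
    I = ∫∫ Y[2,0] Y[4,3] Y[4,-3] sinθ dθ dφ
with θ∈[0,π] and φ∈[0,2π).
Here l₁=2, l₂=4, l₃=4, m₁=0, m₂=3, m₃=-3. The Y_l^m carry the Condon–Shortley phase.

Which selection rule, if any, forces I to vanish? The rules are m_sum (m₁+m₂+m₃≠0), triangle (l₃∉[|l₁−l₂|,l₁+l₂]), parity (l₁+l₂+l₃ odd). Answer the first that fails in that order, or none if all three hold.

m₁+m₂+m₃ = 0 + 3 − 3 = 0  ✓
triangle: |2−4|=2 ≤ l₃=4 ≤ 2+4=6  ✓
parity: l₁+l₂+l₃ = 10 is even  ✓

none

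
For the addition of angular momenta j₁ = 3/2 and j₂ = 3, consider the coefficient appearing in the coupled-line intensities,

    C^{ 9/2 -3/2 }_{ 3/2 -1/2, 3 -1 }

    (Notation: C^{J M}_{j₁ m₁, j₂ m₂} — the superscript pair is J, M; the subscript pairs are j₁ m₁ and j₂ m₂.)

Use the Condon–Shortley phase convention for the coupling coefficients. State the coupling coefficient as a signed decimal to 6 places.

j₁+j₂−J=0  J+j₁−j₂=3  J−j₁+j₂=6  j₁+j₂+J+1=10
(j₁±m₁, j₂±m₂, J±M) = (1,2,2,4,3,6)
P² = 34560/7
sum k=0..0:
  [0] +1/96 = 1/96
S = 1/96
C² = P²·S² = 15/28 ; C = +0.731925

+√(15/28) = +0.731925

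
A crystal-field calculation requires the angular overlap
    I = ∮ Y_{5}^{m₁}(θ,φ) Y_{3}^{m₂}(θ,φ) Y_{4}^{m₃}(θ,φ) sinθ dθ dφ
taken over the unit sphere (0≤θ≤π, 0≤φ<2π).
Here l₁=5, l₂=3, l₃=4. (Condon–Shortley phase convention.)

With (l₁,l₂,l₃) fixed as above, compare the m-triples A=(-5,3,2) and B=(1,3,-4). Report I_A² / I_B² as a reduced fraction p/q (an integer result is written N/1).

15/2

Shared (l₁,l₂,l₃)=(5,3,4): N and (l;000)² cancel in I_A²/I_B².
A: Δ = 4!·6!·2!/13! = 1/180180; Racah Σ t=4..4: t=4:+1/34560 = 1/34560; ⇒ 3j(5 3 4; -5 3 2)² = 5/286, sgn +1
B: Δ = 4!·6!·2!/13! = 1/180180; Racah Σ t=4..4: t=4:+1/34560 = 1/34560; ⇒ 3j(5 3 4; 1 3 -4)² = 1/429, sgn +1
I_A²/I_B² = (5/286)/(1/429) = 15/2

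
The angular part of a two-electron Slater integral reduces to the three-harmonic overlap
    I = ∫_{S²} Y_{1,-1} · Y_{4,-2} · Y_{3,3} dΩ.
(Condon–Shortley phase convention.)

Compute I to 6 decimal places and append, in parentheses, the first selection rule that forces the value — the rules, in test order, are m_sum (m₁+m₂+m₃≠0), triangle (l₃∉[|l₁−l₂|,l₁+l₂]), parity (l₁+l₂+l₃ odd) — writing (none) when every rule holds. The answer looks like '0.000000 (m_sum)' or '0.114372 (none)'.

0.061558 (none)

Rules hold: Σm=0, L=8 even, 3≤3≤5.
N = 3·9·7 = 189
Δ = 2!·0!·6!/9! = 1/252
Racah Σ t=1..1: t=1:−1/36 = -1/36
⇒ 3j(1 4 3; 0 0 0)² = 4/63, sgn +1
Racah Σ t=2..2: t=2:+1/1440 = 1/1440
⇒ 3j(1 4 3; -1 -2 3)² = 1/252, sgn +1
4πI² = N·(3j₀)²·(3jₘ)² = 1/21
I = +1·√(0.047619/4π) = 0.06155813
No selection rule forces the value: the integral is nonzero (none).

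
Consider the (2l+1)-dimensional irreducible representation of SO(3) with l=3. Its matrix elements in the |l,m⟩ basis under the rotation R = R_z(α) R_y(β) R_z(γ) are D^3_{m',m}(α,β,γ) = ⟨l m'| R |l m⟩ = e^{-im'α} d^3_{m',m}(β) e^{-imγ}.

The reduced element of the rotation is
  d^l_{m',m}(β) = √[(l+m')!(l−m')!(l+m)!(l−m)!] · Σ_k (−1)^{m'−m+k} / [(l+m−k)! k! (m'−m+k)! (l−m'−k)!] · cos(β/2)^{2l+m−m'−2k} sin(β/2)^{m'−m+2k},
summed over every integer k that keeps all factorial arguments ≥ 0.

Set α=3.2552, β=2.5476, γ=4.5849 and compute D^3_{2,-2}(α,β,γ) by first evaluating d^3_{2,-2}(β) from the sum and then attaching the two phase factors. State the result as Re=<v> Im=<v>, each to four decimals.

Re=0.3601 Im=-0.1885

First d^3_{2,-2}(β=2.5476), then the phase factors e^{-i(2)α} and e^{-i(-2)γ}:
With c≡cos(β/2)=0.292649 and s≡sin(β/2)=0.956220, N=[120·1·1·120]^{1/2}=120.000000
k∈{0,1} keeps every argument non-negative
  k=0: (−1)^4·120.0000/(24)·0.2926^2·0.9562^4 = +0.358011
  k=1: (−1)^5·120.0000/(120)·0.2926^0·0.9562^6 = -0.764445
d^3_{2,-2}(2.5476) = +0.358011 -0.764445 = -0.406435
Phases: e^{-i·(2)·3.2552}=+0.974298-0.225265i, e^{-i·(-2)·4.5849}=-0.967669+0.252224i ⇒ D=+0.360093-0.188473i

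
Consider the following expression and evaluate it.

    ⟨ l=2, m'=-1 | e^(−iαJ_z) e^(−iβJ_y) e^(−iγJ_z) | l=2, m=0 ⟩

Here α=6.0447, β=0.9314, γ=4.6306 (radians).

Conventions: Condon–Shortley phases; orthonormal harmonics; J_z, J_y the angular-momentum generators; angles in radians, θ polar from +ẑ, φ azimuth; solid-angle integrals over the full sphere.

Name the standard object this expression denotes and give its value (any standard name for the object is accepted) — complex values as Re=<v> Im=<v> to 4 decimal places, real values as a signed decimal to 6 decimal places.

This is a Wigner D-matrix element — the rotation-matrix element ⟨l m'| R(α,β,γ) |l m⟩ in the angular-momentum basis.
D^2_{-1,0}(6.0447,0.9314,4.6306) = e^{-i·-1·6.0447}·d^2_{-1,0}(0.9314)·e^{-i·0·4.6306}. Compute d first:
With c≡cos(β/2)=0.893507 and s≡sin(β/2)=0.449048, N=[1·6·2·2]^{1/2}=4.898979
The bounds max(0,m−m')=1 and min(l+m,l−m')=2 give 2 terms
  k=1: (−1)^0·4.8990/(2)·0.8935^3·0.4490^1 = +0.784627
  k=2: (−1)^1·4.8990/(2)·0.8935^1·0.4490^3 = -0.198177
d^2_{-1,0}(0.9314) = +0.784627 -0.198177 = +0.586450
Phases: e^{-i·(-1)·6.0447}=+0.971697-0.236231i, e^{-i·(0)·4.6306}=+1.000000+0.000000i ⇒ D=+0.569852-0.138538i

Wigner D-matrix element, Re=0.5699 Im=-0.1385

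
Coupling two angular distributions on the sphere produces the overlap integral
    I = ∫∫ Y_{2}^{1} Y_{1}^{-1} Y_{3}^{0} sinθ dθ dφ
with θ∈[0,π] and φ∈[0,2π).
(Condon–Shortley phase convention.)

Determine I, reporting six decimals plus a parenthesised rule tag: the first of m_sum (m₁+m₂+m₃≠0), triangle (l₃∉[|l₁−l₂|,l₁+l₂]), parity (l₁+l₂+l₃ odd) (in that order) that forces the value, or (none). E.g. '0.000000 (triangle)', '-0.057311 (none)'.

0.143048 (none)

Checks pass: Σm=0; 6 even; l₃=3∈[1,3].
(2·2+1)(2·1+1)(2·3+1) = 105
Δ: 0! 4! 2! / 7! → 1/105
sum: t=0:+1/4 = 1/4
3j²(2 1 3; 0 0 0) = Δ·Π!·Σ² = 3/35  (sign -1)
sum: t=0:+1/12 = 1/12
3j²(2 1 3; 1 -1 0) = Δ·Π!·Σ² = 1/35  (sign -1)
combine: 4πI² = 105·3/35·1/35 = 9/35
take √, sign +1: I = 0.14304817
No selection rule forces the value: the integral is nonzero (none).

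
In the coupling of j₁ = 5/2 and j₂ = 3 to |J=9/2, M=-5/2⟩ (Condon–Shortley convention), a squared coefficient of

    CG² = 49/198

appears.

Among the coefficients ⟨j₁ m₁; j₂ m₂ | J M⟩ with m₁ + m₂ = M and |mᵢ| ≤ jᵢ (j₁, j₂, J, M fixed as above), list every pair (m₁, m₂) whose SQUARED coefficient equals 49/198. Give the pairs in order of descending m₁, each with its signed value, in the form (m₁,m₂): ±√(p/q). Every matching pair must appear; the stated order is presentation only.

Admissible pairs with m₁+m₂ = M = -5/2: (-5/2,0), (-3/2,-1), (-1/2,-2), (1/2,-3)
  (m₁,m₂)=(1/2,-3): CG² = 3/11, CG = +√(3/11)
  (m₁,m₂)=(-1/2,-2): CG² = 49/198, CG = +√(49/198)   ← matches the target
  (m₁,m₂)=(-3/2,-1): CG² = 10/99, CG = −√(10/99)
  (m₁,m₂)=(-5/2,0): CG² = 25/66, CG = −√(25/66)
Pairs with CG² = 49/198: (-1/2,-2): +√(49/198)

(-1/2,-2): +√(49/198)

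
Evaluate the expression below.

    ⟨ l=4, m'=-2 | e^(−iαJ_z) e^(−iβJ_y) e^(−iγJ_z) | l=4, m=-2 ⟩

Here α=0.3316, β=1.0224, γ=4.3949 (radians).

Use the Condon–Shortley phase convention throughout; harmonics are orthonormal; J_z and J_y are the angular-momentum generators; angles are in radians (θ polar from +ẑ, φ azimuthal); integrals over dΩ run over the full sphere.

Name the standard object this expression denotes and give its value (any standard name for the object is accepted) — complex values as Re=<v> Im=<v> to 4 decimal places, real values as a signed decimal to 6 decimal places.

Wigner D-matrix element, Re=0.4319 Im=0.0122

This is a Wigner D-matrix element — the rotation-matrix element ⟨l m'| R(α,β,γ) |l m⟩ in the angular-momentum basis.
D^4_{-2,-2}(0.3316,1.0224,4.3949) = e^{-i·-2·0.3316}·d^4_{-2,-2}(1.0224)·e^{-i·-2·4.3949}. Compute d first:
With c≡cos(β/2)=0.872158 and s≡sin(β/2)=0.489224, N=[2·720·2·720]^{1/2}=1440.000000
k: max(0,(-2)−(-2))=0 … min(4+(-2),4−(-2))=2
  k=0: (−1)^0·1440.0000/(1440)·0.8722^8·0.4892^0 = +0.334782
  k=1: (−1)^1·1440.0000/(120)·0.8722^6·0.4892^2 = -1.264062
  k=2: (−1)^2·1440.0000/(96)·0.8722^4·0.4892^4 = +0.497169
d^4_{-2,-2}(1.0224) = +0.334782 -1.264062 +0.497169 = -0.432111
D = (+0.788026+0.615642i)·(-0.432111)·(-0.805085+0.593160i) = +0.431939+0.012193i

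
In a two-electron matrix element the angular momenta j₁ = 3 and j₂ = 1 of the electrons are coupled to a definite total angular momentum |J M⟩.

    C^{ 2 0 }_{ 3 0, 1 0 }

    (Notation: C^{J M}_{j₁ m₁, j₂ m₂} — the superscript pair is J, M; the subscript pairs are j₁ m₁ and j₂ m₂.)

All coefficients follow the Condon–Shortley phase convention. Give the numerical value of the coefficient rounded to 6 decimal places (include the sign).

j₁+j₂−J=2  J+j₁−j₂=4  J−j₁+j₂=0  j₁+j₂+J+1=7
(j₁±m₁, j₂±m₂, J±M) = (3,3,1,1,2,2)
P² = 48/7
sum k=1..1:
  [1] −1/4 = -1/4
S = -1/4
C² = P²·S² = 3/7 ; C = -0.654654

−√(3/7) = -0.654654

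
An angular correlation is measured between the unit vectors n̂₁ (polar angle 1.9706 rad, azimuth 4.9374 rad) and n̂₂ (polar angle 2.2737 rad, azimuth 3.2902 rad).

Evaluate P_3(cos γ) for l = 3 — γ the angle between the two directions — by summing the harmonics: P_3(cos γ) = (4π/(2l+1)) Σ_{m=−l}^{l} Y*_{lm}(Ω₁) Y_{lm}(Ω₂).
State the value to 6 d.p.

-0.277561

Term-by-term m-sum for l=3 (normalisation 4π/7 = 1.795196):
  [-3]  conj(Y_{3,-3})(Ω₁) = -0.20378 + 0.25458j ; Y_{3,-3}(Ω₂) = -0.16719 + 0.07990j ; Δ = 0.01373 - 0.05885j
  [-2]  conj(Y_{3,-2})(Ω₁) = 0.30392 + 0.14682j ; Y_{3,-2}(Ω₂) = -0.36772 + 0.11263j ; Δ = -0.12829 - 0.01976j
  [-1]  conj(Y_{3,-1})(Ω₁) = -0.01611 + 0.07036j ; Y_{3,-1}(Ω₂) = -0.26566 + 0.03977j ; Δ = 0.00148 - 0.01933j
  [+0]  conj(Y_{3,0})(Ω₁) = 0.32573 + 0.00000j ; Y_{3,0}(Ω₂) = 0.21967 + 0.00000j ; Δ = 0.07155 + 0.00000j
  [+1]  conj(Y_{3,1})(Ω₁) = 0.01611 + 0.07036j ; Y_{3,1}(Ω₂) = 0.26566 + 0.03977j ; Δ = 0.00148 + 0.01933j
  [+2]  conj(Y_{3,2})(Ω₁) = 0.30392 - 0.14682j ; Y_{3,2}(Ω₂) = -0.36772 - 0.11263j ; Δ = -0.12829 + 0.01976j
  [+3]  conj(Y_{3,3})(Ω₁) = 0.20378 + 0.25458j ; Y_{3,3}(Ω₂) = 0.16719 + 0.07990j ; Δ = 0.01373 + 0.05885j
Accumulated sum -0.15461 + 0.00000j; after 4π/(2l+1) scaling, -0.27756 + 0.00000j ⇒ P_3 = -0.277561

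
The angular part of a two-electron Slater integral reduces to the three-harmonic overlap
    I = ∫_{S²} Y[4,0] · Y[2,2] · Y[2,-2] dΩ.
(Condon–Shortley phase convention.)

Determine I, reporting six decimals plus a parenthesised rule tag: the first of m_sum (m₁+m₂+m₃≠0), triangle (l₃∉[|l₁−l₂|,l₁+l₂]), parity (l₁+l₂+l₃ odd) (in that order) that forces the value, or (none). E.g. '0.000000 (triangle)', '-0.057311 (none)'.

0.040299 (none)

Checks pass: Σm=0; 8 even; l₃=2∈[2,6].
(2·4+1)(2·2+1)(2·2+1) = 225
Δ: 4! 4! 0! / 9! → 1/630
sum: t=2:+1/16 = 1/16
3j²(4 2 2; 0 0 0) = Δ·Π!·Σ² = 2/35  (sign +1)
sum: t=4:+1/576 = 1/576
3j²(4 2 2; 0 2 -2) = Δ·Π!·Σ² = 1/630  (sign +1)
combine: 4πI² = 225·2/35·1/630 = 1/49
take √, sign +1: I = 0.04029926
No selection rule forces the value: the integral is nonzero (none).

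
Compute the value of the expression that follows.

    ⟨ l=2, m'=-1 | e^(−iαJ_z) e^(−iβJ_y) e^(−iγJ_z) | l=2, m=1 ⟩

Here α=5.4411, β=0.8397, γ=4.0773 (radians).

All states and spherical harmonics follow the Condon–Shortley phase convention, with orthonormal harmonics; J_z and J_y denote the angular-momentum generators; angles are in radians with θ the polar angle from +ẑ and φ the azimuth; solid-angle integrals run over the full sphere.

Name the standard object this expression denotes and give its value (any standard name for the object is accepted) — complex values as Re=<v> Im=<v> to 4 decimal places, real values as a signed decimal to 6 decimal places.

This is a Wigner D-matrix element — the rotation-matrix element ⟨l m'| R(α,β,γ) |l m⟩ in the angular-momentum basis.
Split into d^2_{-1,1}(β=0.8397) × two z-phases.
Half-angle: c=0.913150, s=0.407623. N=√(1·6·6·1)=6.000000
The bounds max(0,m−m')=2 and min(l+m,l−m')=3 give 2 terms
  k=2: (−1)^0·6.0000/(2)·0.9132^2·0.4076^2 = +0.415646
  k=3: (−1)^1·6.0000/(6)·0.9132^0·0.4076^4 = -0.027608
d^2_{-1,1}(0.8397) = +0.415646 -0.027608 = +0.388038
Attach z-rotation phases: D = e^{-i(-1)(5.4411)}·(+0.388038)·e^{-i(1)(4.0773)} = +0.079750+0.379755i

Wigner D-matrix element, Re=0.0798 Im=0.3798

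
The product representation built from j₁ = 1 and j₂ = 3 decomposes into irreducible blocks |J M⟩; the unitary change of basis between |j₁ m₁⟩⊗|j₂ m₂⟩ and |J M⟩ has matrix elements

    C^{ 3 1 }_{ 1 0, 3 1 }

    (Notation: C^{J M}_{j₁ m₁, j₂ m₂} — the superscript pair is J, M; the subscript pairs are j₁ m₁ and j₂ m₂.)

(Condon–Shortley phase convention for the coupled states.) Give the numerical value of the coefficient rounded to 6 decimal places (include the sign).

-0.288675  (= −√(1/12))

√[7·1!1!5!/8! · 1!1!4!2!4!2!] = √(48)
  +(−1)^0/∏(0,1,1,4,0,1)! = 1/24  (running 1/24)
  +(−1)^1/∏(1,0,0,3,1,2)! = -1/12  (running -1/24)
⟨..|..⟩ = √(48)·(-1/24) = -0.288675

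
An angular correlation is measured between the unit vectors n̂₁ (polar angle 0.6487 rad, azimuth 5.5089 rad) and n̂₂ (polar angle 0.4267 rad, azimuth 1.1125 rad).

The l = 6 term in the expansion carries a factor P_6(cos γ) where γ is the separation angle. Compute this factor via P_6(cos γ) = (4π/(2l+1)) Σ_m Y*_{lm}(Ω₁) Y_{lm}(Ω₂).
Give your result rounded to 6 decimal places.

Summing Y*_{l m}(θ₁,φ₁)·Y_{l m}(θ₂,φ₂) over m ∈ [−6, 6]; prefactor 4π/(2·6+1) = 0.966644:
  term(m=-6) = 0.00002 + 0.00005j   from Y*(Ω₁)=-0.00157 + 0.02344j, Y(Ω₂)=0.00224 - 0.00093j
  term(m=-5) = -0.00199 + 0.00002j   from Y*(Ω₁)=-0.07999 + 0.07156j, Y(Ω₂)=0.01390 + 0.01221j
  term(m=-4) = 0.00730 - 0.02304j   from Y*(Ω₁)=-0.28420 - 0.01264j, Y(Ω₂)=-0.02204 + 0.08205j
  term(m=-3) = 0.09525 + 0.06841j   from Y*(Ω₁)=-0.31161 - 0.33311j, Y(Ω₂)=-0.25217 + 0.05004j
  term(m=-2) = -0.13463 + 0.09857j   from Y*(Ω₁)=0.00760 - 0.34186j, Y(Ω₂)=-0.29692 - 0.38720j
  term(m=-1) = 0.01993 + 0.06096j   from Y*(Ω₁)=-0.10543 + 0.10312j, Y(Ω₂)=0.19241 - 0.39001j
  term(m=+0) = 0.07126 + 0.00000j   from Y*(Ω₁)=-0.39374 + 0.00000j, Y(Ω₂)=-0.18097 + 0.00000j
  term(m=+1) = 0.01993 - 0.06096j   from Y*(Ω₁)=0.10543 + 0.10312j, Y(Ω₂)=-0.19241 - 0.39001j
  term(m=+2) = -0.13463 - 0.09857j   from Y*(Ω₁)=0.00760 + 0.34186j, Y(Ω₂)=-0.29692 + 0.38720j
  term(m=+3) = 0.09525 - 0.06841j   from Y*(Ω₁)=0.31161 - 0.33311j, Y(Ω₂)=0.25217 + 0.05004j
  term(m=+4) = 0.00730 + 0.02304j   from Y*(Ω₁)=-0.28420 + 0.01264j, Y(Ω₂)=-0.02204 - 0.08205j
  term(m=+5) = -0.00199 - 0.00002j   from Y*(Ω₁)=0.07999 + 0.07156j, Y(Ω₂)=-0.01390 + 0.01221j
  term(m=+6) = 0.00002 - 0.00005j   from Y*(Ω₁)=-0.00157 - 0.02344j, Y(Ω₂)=0.00224 + 0.00093j
Accumulated sum 0.04303 + 0.00000j; after 4π/(2l+1) scaling, 0.04160 + 0.00000j ⇒ P_6 = 0.041596

0.041596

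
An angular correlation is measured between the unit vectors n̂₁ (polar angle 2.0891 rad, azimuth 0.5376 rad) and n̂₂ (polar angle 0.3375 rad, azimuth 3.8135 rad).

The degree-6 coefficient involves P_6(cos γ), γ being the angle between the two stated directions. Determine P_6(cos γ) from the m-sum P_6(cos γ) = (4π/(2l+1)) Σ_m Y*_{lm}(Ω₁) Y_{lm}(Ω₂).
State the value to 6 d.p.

-0.287799

Addition theorem: P_6(cos γ) = (4π/13) Σ_m Y*_{lm}(Ω₁) Y_{lm}(Ω₂), m = −6…6:
  term(m=-6) = (0.000092, -0.000095)   from Y*(Ω₁)=(-0.206819, -0.017415), Y(Ω₂)=(-0.000401, 0.000495)
  term(m=-5) = (0.002018, -0.001604)   from Y*(Ω₁)=(0.368577, -0.179679), Y(Ω₂)=(0.006137, -0.001359)
  term(m=-4) = (0.011189, -0.006665)   from Y*(Ω₁)=(-0.189110, 0.288893), Y(Ω₂)=(-0.033900, -0.016541)
  term(m=-3) = (-0.008859, 0.003776)   from Y*(Ω₁)=(-0.002667, 0.063461), Y(Ω₂)=(0.065252, 0.136851)
  term(m=-2) = (-0.134716, 0.037083)   from Y*(Ω₁)=(-0.167123, -0.309144), Y(Ω₂)=(0.089475, -0.387401)
  term(m=-1) = (-0.037744, 0.005100)   from Y*(Ω₁)=(0.057120, 0.034053), Y(Ω₂)=(-0.448247, 0.356519)
  term(m=+0) = (0.038310, 0.000000)   from Y*(Ω₁)=(0.331252, -0.000000), Y(Ω₂)=(0.115653, 0.000000)
  term(m=+1) = (-0.037744, -0.005100)   from Y*(Ω₁)=(-0.057120, 0.034053), Y(Ω₂)=(0.448247, 0.356519)
  term(m=+2) = (-0.134716, -0.037083)   from Y*(Ω₁)=(-0.167123, 0.309144), Y(Ω₂)=(0.089475, 0.387401)
  term(m=+3) = (-0.008859, -0.003776)   from Y*(Ω₁)=(0.002667, 0.063461), Y(Ω₂)=(-0.065252, 0.136851)
  term(m=+4) = (0.011189, 0.006665)   from Y*(Ω₁)=(-0.189110, -0.288893), Y(Ω₂)=(-0.033900, 0.016541)
  term(m=+5) = (0.002018, 0.001604)   from Y*(Ω₁)=(-0.368577, -0.179679), Y(Ω₂)=(-0.006137, -0.001359)
  term(m=+6) = (0.000092, 0.000095)   from Y*(Ω₁)=(-0.206819, 0.017415), Y(Ω₂)=(-0.000401, -0.000495)
Accumulated sum (-0.297730, -0.000000); after 4π/(2l+1) scaling, (-0.287799, -0.000000) ⇒ P_6 = -0.287799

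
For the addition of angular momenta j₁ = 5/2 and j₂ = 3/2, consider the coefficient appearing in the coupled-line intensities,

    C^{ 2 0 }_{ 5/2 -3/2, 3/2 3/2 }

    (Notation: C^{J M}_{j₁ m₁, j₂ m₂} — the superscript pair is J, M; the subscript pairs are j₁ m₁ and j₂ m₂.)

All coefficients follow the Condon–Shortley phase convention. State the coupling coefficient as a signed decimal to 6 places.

triangle: 2!·3!·1!/7! = 12/5040
(j±m)!: 1!·4!·3!·0!·2!·2! = 576
prefactor² = (2J+1)·Δ·N² = 48/7
  k=2: +1/(2!·0!·2!·1!·1!·0!) = 1/4
Σ = 1/4  ⇒  CG² = 48/7·(1/4)² = 3/7
CG = +√(3/7) = +0.654654

+√(3/7) = +0.654654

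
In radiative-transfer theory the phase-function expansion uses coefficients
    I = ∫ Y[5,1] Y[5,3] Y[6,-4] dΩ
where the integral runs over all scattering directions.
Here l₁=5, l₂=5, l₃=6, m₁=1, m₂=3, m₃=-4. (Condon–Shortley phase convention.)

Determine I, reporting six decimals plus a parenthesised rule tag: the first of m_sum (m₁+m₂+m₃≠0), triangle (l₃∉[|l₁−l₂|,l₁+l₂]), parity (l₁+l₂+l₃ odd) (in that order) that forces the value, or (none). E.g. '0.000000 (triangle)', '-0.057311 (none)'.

-0.069086 (none)

Rules hold: Σm=0, L=16 even, 0≤6≤10.
N = 11·11·13 = 1573
Δ = 4!·6!·6!/17! = 1/28588560
Racah Σ t=0..4: t=0:+1/345600 t=1:−1/13824 t=2:+1/5184 t=3:−1/13824 t=4:+1/345600 = 7/129600
⇒ 3j(5 5 6; 0 0 0)² = 80/7293, sgn +1
Racah Σ t=2..4: t=2:+1/138240 t=3:−1/86400 t=4:+1/829440 = -13/4147200
⇒ 3j(5 5 6; 1 3 -4)² = 13/3740, sgn -1
4πI² = N·(3j₀)²·(3jₘ)² = 52/867
I = -1·√(0.0599769/4π) = -0.06908555
No selection rule forces the value: the integral is nonzero (none).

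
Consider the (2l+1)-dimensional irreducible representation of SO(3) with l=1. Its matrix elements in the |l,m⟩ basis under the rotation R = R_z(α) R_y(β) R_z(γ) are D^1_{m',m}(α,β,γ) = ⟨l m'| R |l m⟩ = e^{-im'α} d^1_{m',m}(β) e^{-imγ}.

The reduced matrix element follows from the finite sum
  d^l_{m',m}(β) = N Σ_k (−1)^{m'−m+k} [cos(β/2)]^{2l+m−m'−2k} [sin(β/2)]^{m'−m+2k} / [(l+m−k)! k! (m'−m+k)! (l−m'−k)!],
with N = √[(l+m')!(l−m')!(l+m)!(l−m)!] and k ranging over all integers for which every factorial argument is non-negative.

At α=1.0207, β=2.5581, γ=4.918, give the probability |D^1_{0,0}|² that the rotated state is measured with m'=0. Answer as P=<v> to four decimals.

P=0.6965

Split into d^1_{0,0}(β=2.5581) × two z-phases.
c=cos(2.558100/2)=0.287625, s=sin(2.558100/2)=0.957743; N=√[1·1·1·1]=1.000000
k: max(0,(0)−(0))=0 … min(1+(0),1−(0))=1
  k=0: (−1)^0·1.0000/(1)·0.2876^2·0.9577^0 = +0.082728
  k=1: (−1)^1·1.0000/(1)·0.2876^0·0.9577^2 = -0.917272
d^1_{0,0}(2.5581) = +0.082728 -0.917272 = -0.834543
|D^1_{0,0}|² = |d^1_{0,0}(β)|² = (-0.834543)² = 0.696463 (the z-rotation phases have unit modulus)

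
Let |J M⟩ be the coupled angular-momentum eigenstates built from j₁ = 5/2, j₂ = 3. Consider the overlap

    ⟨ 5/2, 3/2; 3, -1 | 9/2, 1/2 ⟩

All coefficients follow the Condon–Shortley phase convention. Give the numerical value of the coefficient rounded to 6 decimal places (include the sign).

√[10·1!4!5!/11! · 4!1!2!4!5!4!] = √(184320/77)
  +(−1)^0/∏(0,1,1,2,3,3)! = 1/72  (running 1/72)
  +(−1)^1/∏(1,0,0,1,4,4)! = -1/576  (running 7/576)
⟨..|..⟩ = √(184320/77)·(7/576) = +0.594588

+√(35/99) ≈ +0.594588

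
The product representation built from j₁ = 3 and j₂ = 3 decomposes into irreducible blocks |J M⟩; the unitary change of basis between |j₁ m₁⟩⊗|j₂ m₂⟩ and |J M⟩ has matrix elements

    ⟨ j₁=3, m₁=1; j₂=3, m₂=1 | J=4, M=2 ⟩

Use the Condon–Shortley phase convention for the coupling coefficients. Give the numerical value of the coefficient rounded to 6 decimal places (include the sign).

√[9·2!4!4!/11! · 4!2!4!2!6!2!] = √(331776/385)
  +(−1)^0/∏(0,2,2,4,2,0)! = 1/192  (running 1/192)
  +(−1)^1/∏(1,1,1,3,3,1)! = -1/36  (running -13/576)
  +(−1)^2/∏(2,0,0,2,4,2)! = 1/192  (running -5/288)
⟨..|..⟩ = √(331776/385)·(-5/288) = -0.509647

−√(20/77) ≈ -0.509647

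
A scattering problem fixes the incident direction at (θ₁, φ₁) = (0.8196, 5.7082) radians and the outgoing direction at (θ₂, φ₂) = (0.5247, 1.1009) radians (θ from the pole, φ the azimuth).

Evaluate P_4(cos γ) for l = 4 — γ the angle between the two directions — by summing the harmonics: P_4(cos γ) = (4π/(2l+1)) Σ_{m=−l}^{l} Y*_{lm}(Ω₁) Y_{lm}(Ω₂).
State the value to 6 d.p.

-0.361794

Expand P_4 via completeness: Σ_{m} conj(Y_{4,m}) at Ω₁ times Y_{4,m} at Ω₂ —
  m=-4: (-0.08413 - 0.09417j) × (-0.00847 + 0.02655j) = 0.00321 - 0.00144j  (running Σ = 0.00321 - 0.00144j)
  m=-3: (-0.05121 - 0.32957j) × (-0.13442 + 0.02185j) = 0.01408 + 0.04318j  (running Σ = 0.01730 + 0.04175j)
  m=-2: (0.16503 - 0.36874j) × (-0.21016 - 0.28763j) = -0.14074 + 0.03002j  (running Σ = -0.12345 + 0.07177j)
  m=-1: (0.05164 - 0.03347j) × (0.20835 - 0.41026j) = -0.00297 - 0.02816j  (running Σ = -0.12642 + 0.04361j)
  m=0: (-0.35755 + 0.00000j) × (0.01757 + 0.00000j) = -0.00628 + 0.00000j  (running Σ = -0.13270 + 0.04361j)
  m=1: (-0.05164 - 0.03347j) × (-0.20835 - 0.41026j) = -0.00297 + 0.02816j  (running Σ = -0.13567 + 0.07177j)
  m=2: (0.16503 + 0.36874j) × (-0.21016 + 0.28763j) = -0.14074 - 0.03002j  (running Σ = -0.27641 + 0.04175j)
  m=3: (0.05121 - 0.32957j) × (0.13442 + 0.02185j) = 0.01408 - 0.04318j  (running Σ = -0.26233 - 0.00144j)
  m=4: (-0.08413 + 0.09417j) × (-0.00847 - 0.02655j) = 0.00321 + 0.00144j  (running Σ = -0.25912 + 0.00000j)
Total Σ_m = -0.25912 + 0.00000j. Multiply by 1.396263: -0.36179 + 0.00000j. P_4(cos γ) = -0.361794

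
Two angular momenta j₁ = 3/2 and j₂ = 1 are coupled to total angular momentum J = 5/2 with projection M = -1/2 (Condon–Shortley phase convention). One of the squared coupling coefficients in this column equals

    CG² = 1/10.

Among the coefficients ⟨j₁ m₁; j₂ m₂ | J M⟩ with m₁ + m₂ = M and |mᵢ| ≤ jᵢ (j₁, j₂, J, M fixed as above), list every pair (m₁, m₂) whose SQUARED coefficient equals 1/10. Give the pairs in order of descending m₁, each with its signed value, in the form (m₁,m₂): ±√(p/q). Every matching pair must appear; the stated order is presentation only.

Admissible pairs with m₁+m₂ = M = -1/2: (-3/2,1), (-1/2,0), (1/2,-1)
  (m₁,m₂)=(1/2,-1): CG² = 3/10, CG = +√(3/10)
  (m₁,m₂)=(-1/2,0): CG² = 3/5, CG = +√(3/5)
  (m₁,m₂)=(-3/2,1): CG² = 1/10, CG = +√(1/10)   ← matches the target
Pairs with CG² = 1/10: (-3/2,1): +√(1/10)

(-3/2,1): +√(1/10)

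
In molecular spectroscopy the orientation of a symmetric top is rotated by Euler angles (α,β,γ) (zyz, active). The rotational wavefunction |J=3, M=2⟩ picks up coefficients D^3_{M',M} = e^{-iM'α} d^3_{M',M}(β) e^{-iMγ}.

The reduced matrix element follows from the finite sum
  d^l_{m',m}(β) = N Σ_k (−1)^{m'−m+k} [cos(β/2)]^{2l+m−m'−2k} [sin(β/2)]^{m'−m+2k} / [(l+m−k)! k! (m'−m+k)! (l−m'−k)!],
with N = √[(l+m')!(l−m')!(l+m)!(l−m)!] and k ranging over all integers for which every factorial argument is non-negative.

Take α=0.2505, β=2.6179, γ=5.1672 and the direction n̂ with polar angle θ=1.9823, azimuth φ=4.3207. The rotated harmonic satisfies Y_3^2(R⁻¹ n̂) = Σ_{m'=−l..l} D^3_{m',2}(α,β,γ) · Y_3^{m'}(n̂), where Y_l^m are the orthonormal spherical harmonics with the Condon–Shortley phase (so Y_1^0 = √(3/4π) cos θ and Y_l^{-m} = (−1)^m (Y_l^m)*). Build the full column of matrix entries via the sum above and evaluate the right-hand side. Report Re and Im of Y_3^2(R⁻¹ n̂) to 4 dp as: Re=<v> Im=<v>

Need the full column D^3_{m',2} for m'=−3..3 at α=0.2505, β=2.6179, γ=5.1672.
cos(β/2)=0.258864, sin(β/2)=0.965914
d^3_{-3,2}: single k=5 term ⇒ +0.533138;  D = -0.526487+0.083950i
d^3_{-2,2}: k∈[4..5] ⇒ +0.291654 -0.812138 = -0.520484;  D = +0.477632-0.206812i
d^3_{-1,2}: k∈[3..4] ⇒ +0.098869 -0.688278 = -0.589409;  D = +0.465945-0.360967i
d^3_{0,2}: k∈[2..3] ⇒ +0.022947 -0.319491 = -0.296544;  D = +0.182091-0.234054i
d^3_{1,2}: k∈[1..2] ⇒ +0.003551 -0.098869 = -0.095319;  D = +0.038054-0.087393i
d^3_{2,2}: k∈[0..1] ⇒ +0.000301 -0.020948 = -0.020647;  D = +0.003293-0.020382i
d^3_{3,2}: single k=0 term ⇒ -0.002750;  D = -0.000248-0.002739i
Y_3^{m'}(θ=1.9823,φ=4.3207) and Σ D·Y over m':
  (-0.5265+0.0839i)·(+0.2964-0.1238i)  (+0.4776-0.2068i)·(+0.2433+0.2423i)  (+0.4659-0.3610i)·(+0.0226-0.0548i)  (+0.1821-0.2341i)·(+0.3284+0.0000i)  (+0.0381-0.0874i)·(-0.0226-0.0548i)  (+0.0033-0.0204i)·(+0.2433-0.2423i)  (-0.0002-0.0027i)·(-0.2964-0.1238i)
Y_3^2(R⁻¹ n̂) = +0.061187+0.039927i

Re=0.0612 Im=0.0399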